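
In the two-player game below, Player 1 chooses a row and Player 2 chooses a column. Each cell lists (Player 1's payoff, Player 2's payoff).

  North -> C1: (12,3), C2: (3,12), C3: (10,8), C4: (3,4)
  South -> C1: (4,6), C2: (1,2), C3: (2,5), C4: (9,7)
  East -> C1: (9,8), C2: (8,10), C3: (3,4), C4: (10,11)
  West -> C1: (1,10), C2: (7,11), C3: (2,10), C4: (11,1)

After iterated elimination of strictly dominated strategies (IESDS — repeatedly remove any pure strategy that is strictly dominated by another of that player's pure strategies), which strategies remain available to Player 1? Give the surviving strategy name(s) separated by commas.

Row South is eliminated: East beats it against every remaining column (C1: 9>4, C2: 8>1, C3: 3>2, C4: 10>9).
For Player 2, C2 strictly dominates C1 on the remaining rows (North: 12>3, East: 10>8, West: 11>10); eliminate C1.
Player 2's strategy C3 is strictly dominated by C2 (North: 12>8, East: 10>4, West: 11>10) and is removed.
Row North is eliminated: East beats it against every remaining column (C2: 8>3, C4: 10>3).
Among the remaining strategies, none is strictly dominated by another pure strategy of the same player, so the elimination stops.
Surviving strategies — Player 1: {East, West}; Player 2: {C2, C4}.

East, West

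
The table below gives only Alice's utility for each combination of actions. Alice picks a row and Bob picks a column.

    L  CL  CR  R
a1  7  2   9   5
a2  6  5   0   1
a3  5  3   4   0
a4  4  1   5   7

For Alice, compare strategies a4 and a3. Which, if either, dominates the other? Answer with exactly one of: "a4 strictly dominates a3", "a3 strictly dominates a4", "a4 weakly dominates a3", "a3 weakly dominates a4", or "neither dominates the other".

a4's payoffs vs a3's, by Bob's action — L: 4<5, CL: 1<3, CR: 5>4, R: 7>0.
a4 does better at CR, R but worse at L, CL; neither strategy dominates the other.

neither dominates the other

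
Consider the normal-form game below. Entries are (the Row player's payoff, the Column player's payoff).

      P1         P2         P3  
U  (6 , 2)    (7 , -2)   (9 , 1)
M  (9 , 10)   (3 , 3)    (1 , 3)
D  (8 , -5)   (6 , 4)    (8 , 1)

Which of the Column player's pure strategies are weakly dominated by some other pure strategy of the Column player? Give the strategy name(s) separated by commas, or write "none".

P1: no other strategy beats it everywhere (P2 at U (2>-2); P3 at U (2>1)).
Nothing dominates P2: P1 at D (4>-5); P3 at D (4>1).
Nothing dominates P3: P1 at D (1>-5); P2 at U (1>-2).

none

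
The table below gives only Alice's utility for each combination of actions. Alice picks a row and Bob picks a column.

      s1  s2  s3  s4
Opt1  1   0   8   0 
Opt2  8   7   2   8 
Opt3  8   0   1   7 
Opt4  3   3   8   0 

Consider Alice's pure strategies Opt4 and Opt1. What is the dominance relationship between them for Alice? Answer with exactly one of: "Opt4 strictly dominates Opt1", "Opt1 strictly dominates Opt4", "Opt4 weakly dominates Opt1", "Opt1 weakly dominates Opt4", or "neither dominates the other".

Opt4 weakly dominates Opt1

Compare Opt4 to Opt1 across each opponent action: s1: 3>1, s2: 3>0, s3: 8=8, s4: 0=0.
Opt4 is at least as good everywhere and strictly better somewhere (tied only at s3, s4), so Opt4 weakly but not strictly dominates Opt1.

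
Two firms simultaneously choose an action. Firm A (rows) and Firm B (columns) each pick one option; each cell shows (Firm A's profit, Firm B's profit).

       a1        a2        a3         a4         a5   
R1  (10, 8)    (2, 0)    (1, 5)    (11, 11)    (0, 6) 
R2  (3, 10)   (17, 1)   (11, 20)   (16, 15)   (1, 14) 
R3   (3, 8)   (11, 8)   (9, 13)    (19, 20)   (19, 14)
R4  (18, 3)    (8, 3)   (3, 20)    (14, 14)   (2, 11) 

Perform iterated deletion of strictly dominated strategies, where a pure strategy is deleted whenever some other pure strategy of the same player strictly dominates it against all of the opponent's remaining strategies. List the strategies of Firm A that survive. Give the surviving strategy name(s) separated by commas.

Row R1 is eliminated: R4 beats it against every remaining column (a1: 18>10, a2: 8>2, a3: 3>1, a4: 14>11, a5: 2>0).
For Firm B, a3 strictly dominates a1 on the remaining rows (R2: 20>10, R3: 13>8, R4: 20>3); eliminate a1.
Firm A's strategy R4 is strictly dominated by R3 (a2: 11>8, a3: 9>3, a4: 19>14, a5: 19>2) and is removed.
Firm B's strategy a2 is strictly dominated by a3 (R2: 20>1, R3: 13>8) and is removed.
Column a5 is eliminated: a4 beats it against every remaining row (R2: 15>14, R3: 20>14).
Among the remaining strategies, none is strictly dominated by another pure strategy of the same player, so the elimination stops.
Surviving strategies — Firm A: {R2, R3}; Firm B: {a3, a4}.

R2, R3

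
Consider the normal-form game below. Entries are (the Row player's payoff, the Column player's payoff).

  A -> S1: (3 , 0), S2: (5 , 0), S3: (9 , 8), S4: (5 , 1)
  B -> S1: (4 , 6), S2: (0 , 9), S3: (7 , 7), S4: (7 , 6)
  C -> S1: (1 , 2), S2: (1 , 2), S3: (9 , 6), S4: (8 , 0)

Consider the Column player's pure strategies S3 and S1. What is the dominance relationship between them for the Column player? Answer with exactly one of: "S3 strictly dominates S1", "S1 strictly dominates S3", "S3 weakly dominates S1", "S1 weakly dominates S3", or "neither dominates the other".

S3 strictly dominates S1

S3's payoffs vs S1's, by the Row player's action — A: 8>0, B: 7>6, C: 6>2.
Every comparison favours S3, so S3 strictly dominates S1.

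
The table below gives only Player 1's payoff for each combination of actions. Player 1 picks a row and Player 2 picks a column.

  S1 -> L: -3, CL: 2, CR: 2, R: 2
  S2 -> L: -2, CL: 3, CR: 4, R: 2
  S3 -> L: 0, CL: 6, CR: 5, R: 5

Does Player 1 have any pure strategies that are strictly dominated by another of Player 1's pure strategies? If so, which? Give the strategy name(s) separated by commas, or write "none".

S1, S2

S1 is strictly dominated by S3 (L: 0>-3, CL: 6>2, CR: 5>2, R: 5>2).
S2: dominated, since S3 does at least as well everywhere (L: 0>-2, CL: 6>3, CR: 5>4, R: 5>2).
S3: no other strategy beats it everywhere (S1 at L (0>-3); S2 at L (0>-2)).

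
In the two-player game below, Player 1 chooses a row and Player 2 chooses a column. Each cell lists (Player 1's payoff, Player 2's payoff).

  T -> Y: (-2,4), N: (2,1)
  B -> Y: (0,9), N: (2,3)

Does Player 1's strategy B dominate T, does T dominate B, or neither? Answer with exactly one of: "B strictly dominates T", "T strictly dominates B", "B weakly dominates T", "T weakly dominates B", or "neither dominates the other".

B weakly dominates T

Compare B to T across each choice by Player 2: Y: 0>-2, N: 2=2.
B is at least as good everywhere and strictly better somewhere (tied only at N), so B weakly but not strictly dominates T.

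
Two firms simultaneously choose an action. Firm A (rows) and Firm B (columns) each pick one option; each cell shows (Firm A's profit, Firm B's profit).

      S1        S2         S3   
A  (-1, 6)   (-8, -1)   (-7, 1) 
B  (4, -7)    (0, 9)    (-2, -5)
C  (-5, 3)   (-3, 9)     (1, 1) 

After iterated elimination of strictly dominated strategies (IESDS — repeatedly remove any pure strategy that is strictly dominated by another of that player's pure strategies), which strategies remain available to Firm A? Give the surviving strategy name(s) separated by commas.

B

For Firm A, B strictly dominates A on the remaining columns (S1: 4>-1, S2: 0>-8, S3: -2>-7); eliminate A.
Firm B's strategy S1 is strictly dominated by S2 (B: 9>-7, C: 9>3) and is removed.
Firm B's strategy S3 is strictly dominated by S2 (B: 9>-5, C: 9>1) and is removed.
Row C is eliminated: B beats it against every remaining column (S2: 0>-3).
Among the remaining strategies, none is strictly dominated by another pure strategy of the same player, so the elimination stops.
Surviving strategies — Firm A: {B}; Firm B: {S2}.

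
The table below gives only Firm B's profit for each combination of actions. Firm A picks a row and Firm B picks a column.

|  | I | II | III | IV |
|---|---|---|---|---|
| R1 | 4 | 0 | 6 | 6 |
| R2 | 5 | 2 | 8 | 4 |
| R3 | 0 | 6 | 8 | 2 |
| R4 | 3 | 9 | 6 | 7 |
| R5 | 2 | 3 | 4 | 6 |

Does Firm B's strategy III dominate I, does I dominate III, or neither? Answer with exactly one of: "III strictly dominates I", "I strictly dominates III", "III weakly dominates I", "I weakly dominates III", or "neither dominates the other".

III's payoffs vs I's, by Firm A's action — R1: 6>4, R2: 8>5, R3: 8>0, R4: 6>3, R5: 4>2.
III gives a strictly higher payoff against each opponent action, so III strictly dominates I.

III strictly dominates I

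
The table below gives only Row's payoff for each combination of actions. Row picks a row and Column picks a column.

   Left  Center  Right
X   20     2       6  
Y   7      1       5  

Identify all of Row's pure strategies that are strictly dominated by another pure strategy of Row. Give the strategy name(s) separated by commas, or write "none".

Y

X is not dominated — it holds its own against Y at Left (20>7).
Y: dominated, since X does at least as well everywhere (Left: 20>7, Center: 2>1, Right: 6>5).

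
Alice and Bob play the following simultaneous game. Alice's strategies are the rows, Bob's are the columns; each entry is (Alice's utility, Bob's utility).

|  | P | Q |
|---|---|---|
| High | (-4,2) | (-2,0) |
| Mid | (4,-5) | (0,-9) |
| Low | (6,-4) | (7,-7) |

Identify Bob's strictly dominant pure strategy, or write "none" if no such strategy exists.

P

P vs Q: High: 2>0, Mid: -5>-9, Low: -4>-7.
P strictly beats every other strategy against every opponent action, so it is strictly dominant.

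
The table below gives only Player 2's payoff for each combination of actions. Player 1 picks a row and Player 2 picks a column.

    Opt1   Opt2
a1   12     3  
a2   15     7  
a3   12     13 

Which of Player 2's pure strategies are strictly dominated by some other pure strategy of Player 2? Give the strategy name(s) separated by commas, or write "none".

none

Opt1: no other strategy beats it everywhere (Opt2 at a1 (12>3)).
Opt2 is not dominated — it holds its own against Opt1 at a3 (13>12).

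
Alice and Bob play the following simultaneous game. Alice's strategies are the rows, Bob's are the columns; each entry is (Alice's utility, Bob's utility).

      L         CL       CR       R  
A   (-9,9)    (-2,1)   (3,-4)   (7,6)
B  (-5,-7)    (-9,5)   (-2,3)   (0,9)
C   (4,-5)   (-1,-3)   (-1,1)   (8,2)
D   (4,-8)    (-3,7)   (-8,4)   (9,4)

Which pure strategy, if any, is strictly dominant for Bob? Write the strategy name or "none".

L fails to dominate CL at B (-7<5).
CL fails to dominate L at A (1<9).
CR fails to dominate L at A (-4<9).
R fails to dominate L at A (6<9).
No single strategy dominates all the others.

none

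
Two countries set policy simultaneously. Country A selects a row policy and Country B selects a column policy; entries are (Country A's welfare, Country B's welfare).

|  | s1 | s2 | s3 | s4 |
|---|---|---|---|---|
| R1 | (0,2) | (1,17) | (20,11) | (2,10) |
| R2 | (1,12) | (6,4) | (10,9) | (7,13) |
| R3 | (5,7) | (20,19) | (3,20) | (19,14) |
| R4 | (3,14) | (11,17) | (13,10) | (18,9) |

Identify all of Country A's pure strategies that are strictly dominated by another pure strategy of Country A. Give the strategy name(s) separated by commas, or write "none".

R1: no other strategy beats it everywhere (R2 at s3 (20>10); R3 at s3 (20>3); R4 at s3 (20>13)).
R4 strictly dominates R2 — s1: 3>1, s2: 11>6, s3: 13>10, s4: 18>7.
R3 is not dominated — it holds its own against R1 at s1 (5>0); R2 at s1 (5>1); R4 at s1 (5>3).
R4 is not dominated — it holds its own against R1 at s1 (3>0); R2 at s1 (3>1); R3 at s3 (13>3).

R2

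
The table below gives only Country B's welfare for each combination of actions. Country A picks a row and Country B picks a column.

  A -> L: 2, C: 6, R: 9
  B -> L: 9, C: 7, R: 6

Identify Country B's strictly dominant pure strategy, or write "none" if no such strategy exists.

none

L fails to dominate C at A (2<6).
C fails to dominate L at B (7<9).
R fails to dominate L at B (6<9).
No single strategy dominates all the others.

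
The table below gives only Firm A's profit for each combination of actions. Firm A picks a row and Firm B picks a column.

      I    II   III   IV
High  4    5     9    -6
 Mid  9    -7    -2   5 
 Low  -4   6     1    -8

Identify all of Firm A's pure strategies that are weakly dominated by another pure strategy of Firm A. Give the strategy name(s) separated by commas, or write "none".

High is not dominated — it holds its own against Mid at II (5>-7); Low at I (4>-4).
Mid: no other strategy beats it everywhere (High at I (9>4); Low at I (9>-4)).
Nothing dominates Low: High at II (6>5); Mid at II (6>-7).

none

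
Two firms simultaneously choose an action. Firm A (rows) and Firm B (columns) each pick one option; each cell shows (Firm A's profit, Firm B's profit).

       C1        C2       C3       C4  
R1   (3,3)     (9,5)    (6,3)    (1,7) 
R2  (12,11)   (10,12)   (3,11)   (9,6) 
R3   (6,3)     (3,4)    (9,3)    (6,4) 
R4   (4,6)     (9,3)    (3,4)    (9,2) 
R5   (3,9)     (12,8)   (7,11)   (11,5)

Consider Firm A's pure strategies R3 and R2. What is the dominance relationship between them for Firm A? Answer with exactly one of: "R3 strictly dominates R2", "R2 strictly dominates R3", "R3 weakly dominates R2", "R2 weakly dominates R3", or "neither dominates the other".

neither dominates the other

R3's payoffs vs R2's, by Firm B's action — C1: 6<12, C2: 3<10, C3: 9>3, C4: 6<9.
R3 does better at C3 but worse at C1, C2, C4; neither strategy dominates the other.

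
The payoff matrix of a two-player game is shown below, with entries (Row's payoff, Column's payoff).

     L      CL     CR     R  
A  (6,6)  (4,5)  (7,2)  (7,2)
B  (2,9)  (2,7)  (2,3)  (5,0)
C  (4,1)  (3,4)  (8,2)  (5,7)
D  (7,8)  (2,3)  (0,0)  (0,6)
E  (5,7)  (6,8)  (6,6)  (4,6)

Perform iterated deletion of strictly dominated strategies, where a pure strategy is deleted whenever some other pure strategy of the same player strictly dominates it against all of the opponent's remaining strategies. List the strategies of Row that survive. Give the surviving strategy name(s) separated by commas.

A, D, E

Row's strategy B is strictly dominated by A (L: 6>2, CL: 4>2, CR: 7>2, R: 7>5) and is removed.
For Column, CL strictly dominates CR on the remaining rows (A: 5>2, C: 4>2, D: 3>0, E: 8>6); eliminate CR.
Row C is eliminated: A beats it against every remaining column (L: 6>4, CL: 4>3, R: 7>5).
For Column, L strictly dominates R on the remaining rows (A: 6>2, D: 8>6, E: 7>6); eliminate R.
Among the remaining strategies, none is strictly dominated by another pure strategy of the same player, so the elimination stops.
Surviving strategies — Row: {A, D, E}; Column: {L, CL}.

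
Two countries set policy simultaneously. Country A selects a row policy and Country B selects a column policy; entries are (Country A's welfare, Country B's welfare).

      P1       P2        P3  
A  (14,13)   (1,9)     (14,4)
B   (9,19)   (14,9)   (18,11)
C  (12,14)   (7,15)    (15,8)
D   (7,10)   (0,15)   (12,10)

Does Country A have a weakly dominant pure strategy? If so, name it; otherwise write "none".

none

A fails to dominate B at P2 (1<14).
B fails to dominate A at P1 (9<14).
C fails to dominate A at P1 (12<14).
D fails to dominate A at P1 (7<14).
No single strategy dominates all the others.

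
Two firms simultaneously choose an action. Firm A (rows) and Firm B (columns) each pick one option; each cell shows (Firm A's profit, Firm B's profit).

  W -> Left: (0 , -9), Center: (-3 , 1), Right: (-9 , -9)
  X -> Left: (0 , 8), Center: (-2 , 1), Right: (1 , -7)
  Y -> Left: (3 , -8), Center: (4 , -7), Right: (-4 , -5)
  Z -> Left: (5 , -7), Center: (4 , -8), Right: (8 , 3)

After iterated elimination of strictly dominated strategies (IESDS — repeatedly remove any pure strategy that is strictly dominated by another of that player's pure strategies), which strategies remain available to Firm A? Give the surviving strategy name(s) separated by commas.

For Firm A, Y strictly dominates W on the remaining columns (Left: 3>0, Center: 4>-3, Right: -4>-9); eliminate W.
Firm A's strategy X is strictly dominated by Z (Left: 5>0, Center: 4>-2, Right: 8>1) and is removed.
For Firm B, Right strictly dominates Left on the remaining rows (Y: -5>-8, Z: 3>-7); eliminate Left.
Column Center is eliminated: Right beats it against every remaining row (Y: -5>-7, Z: 3>-8).
Firm A's strategy Y is strictly dominated by Z (Right: 8>-4) and is removed.
Among the remaining strategies, none is strictly dominated by another pure strategy of the same player, so the elimination stops.
Surviving strategies — Firm A: {Z}; Firm B: {Right}.

Z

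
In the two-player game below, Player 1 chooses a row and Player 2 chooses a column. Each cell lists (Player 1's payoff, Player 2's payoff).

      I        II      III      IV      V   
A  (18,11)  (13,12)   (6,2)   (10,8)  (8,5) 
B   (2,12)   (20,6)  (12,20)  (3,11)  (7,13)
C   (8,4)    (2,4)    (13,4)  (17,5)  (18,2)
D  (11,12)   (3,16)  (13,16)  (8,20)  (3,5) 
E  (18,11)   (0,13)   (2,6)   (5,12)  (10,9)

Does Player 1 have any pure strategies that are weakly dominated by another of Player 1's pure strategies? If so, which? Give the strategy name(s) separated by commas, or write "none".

none

A: no other strategy beats it everywhere (B at I (18>2); C at I (18>8); D at I (18>11); E at II (13>0)).
Nothing dominates B: A at II (20>13); C at II (20>2); D at II (20>3); E at II (20>0).
C is not dominated — it holds its own against A at III (13>6); B at I (8>2); D at IV (17>8); E at II (2>0).
D: no other strategy beats it everywhere (A at III (13>6); B at I (11>2); C at I (11>8); E at II (3>0)).
E is not dominated — it holds its own against A at V (10>8); B at I (18>2); C at I (18>8); D at I (18>11).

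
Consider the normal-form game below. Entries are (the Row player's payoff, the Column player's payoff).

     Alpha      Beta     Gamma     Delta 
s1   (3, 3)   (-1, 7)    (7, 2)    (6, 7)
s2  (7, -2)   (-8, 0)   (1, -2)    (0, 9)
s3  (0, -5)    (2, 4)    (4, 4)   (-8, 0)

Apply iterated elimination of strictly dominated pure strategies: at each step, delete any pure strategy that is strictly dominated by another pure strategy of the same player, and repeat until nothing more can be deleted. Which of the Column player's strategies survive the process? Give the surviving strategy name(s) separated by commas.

The Column player's strategy Alpha is strictly dominated by Beta (s1: 7>3, s2: 0>-2, s3: 4>-5) and is removed.
For the Row player, s1 strictly dominates s2 on the remaining columns (Beta: -1>-8, Gamma: 7>1, Delta: 6>0); eliminate s2.
Among the remaining strategies, none is strictly dominated by another pure strategy of the same player, so the elimination stops.
Surviving strategies — the Row player: {s1, s3}; the Column player: {Beta, Gamma, Delta}.

Beta, Gamma, Delta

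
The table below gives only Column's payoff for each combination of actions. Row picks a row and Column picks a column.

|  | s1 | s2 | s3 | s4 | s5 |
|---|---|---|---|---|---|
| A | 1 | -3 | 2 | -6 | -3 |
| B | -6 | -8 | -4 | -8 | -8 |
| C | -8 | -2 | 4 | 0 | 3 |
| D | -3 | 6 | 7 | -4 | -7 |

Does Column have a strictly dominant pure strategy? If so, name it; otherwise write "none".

s3

s3 vs s1: A: 2>1, B: -4>-6, C: 4>-8, D: 7>-3.
s3 vs s2: A: 2>-3, B: -4>-8, C: 4>-2, D: 7>6.
s3 vs s4: A: 2>-6, B: -4>-8, C: 4>0, D: 7>-4.
s3 vs s5: A: 2>-3, B: -4>-8, C: 4>3, D: 7>-7.
s3 strictly beats every other strategy against every opponent action, so it is strictly dominant.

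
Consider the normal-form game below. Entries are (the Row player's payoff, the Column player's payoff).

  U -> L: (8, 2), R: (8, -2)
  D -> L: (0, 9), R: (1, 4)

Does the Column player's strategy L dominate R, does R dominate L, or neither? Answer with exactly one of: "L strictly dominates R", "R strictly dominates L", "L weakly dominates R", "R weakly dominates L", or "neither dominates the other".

Compare L to R across every action of the Row player: U: 2>-2, D: 9>4.
L gives a strictly higher payoff against every action of the Row player, so L strictly dominates R.

L strictly dominates R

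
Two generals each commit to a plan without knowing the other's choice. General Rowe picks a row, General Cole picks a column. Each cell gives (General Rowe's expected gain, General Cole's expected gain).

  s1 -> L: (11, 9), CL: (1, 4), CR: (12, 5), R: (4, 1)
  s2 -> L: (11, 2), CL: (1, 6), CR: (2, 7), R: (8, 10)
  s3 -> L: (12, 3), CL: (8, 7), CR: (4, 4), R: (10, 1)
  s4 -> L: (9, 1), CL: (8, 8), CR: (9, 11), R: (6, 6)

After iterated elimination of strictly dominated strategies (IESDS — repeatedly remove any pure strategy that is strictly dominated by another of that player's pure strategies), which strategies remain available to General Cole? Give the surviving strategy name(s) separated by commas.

L, CL, CR

Row s2 is eliminated: s3 beats it against every remaining column (L: 12>11, CL: 8>1, CR: 4>2, R: 10>8).
General Cole's strategy R is strictly dominated by CL (s1: 4>1, s3: 7>1, s4: 8>6) and is removed.
Among the remaining strategies, none is strictly dominated by another pure strategy of the same player, so the elimination stops.
Surviving strategies — General Rowe: {s1, s3, s4}; General Cole: {L, CL, CR}.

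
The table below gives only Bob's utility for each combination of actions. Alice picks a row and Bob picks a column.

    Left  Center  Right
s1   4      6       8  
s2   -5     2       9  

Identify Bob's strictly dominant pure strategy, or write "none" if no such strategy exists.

Right

Right vs Left: s1: 8>4, s2: 9>-5.
Right vs Center: s1: 8>6, s2: 9>2.
Right strictly beats every other strategy against every opponent action, so it is strictly dominant.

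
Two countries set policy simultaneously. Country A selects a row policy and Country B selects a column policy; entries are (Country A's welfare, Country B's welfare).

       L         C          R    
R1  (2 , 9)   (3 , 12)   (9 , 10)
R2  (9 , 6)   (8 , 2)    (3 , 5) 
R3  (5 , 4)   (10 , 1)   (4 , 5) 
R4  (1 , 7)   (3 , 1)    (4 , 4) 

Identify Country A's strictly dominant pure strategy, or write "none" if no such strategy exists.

R1 fails to dominate R2 at L (2<9).
R2 fails to dominate R1 at R (3<9).
R3 fails to dominate R1 at R (4<9).
R4 fails to dominate R1 at L (1<2).
No single strategy dominates all the others.

none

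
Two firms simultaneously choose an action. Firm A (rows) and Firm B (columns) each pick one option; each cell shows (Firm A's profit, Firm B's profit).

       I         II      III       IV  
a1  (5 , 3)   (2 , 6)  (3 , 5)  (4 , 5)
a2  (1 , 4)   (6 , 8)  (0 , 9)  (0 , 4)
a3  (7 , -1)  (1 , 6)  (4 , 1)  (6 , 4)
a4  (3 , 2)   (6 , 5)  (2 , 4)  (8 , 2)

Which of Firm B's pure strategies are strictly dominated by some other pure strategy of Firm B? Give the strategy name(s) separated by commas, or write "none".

II strictly dominates I — a1: 6>3, a2: 8>4, a3: 6>-1, a4: 5>2.
II: no other strategy beats it everywhere (I at a1 (6>3); III at a1 (6>5); IV at a1 (6>5)).
III is not dominated — it holds its own against I at a1 (5>3); II at a2 (9>8); IV at a1 (5=5).
II strictly dominates IV — a1: 6>5, a2: 8>4, a3: 6>4, a4: 5>2.

I, IV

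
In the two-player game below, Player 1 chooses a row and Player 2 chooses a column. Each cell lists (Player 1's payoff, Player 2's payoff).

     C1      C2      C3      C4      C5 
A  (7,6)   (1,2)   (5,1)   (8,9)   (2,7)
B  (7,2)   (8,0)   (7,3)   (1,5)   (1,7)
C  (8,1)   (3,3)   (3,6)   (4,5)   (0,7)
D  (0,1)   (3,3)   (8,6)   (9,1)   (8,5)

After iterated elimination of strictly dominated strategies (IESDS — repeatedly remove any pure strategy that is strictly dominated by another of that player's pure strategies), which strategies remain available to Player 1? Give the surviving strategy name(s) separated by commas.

D

Player 2's strategy C1 is strictly dominated by C5 (A: 7>6, B: 7>2, C: 7>1, D: 5>1) and is removed.
Row A is eliminated: D beats it against every remaining column (C2: 3>1, C3: 8>5, C4: 9>8, C5: 8>2).
For Player 2, C3 strictly dominates C2 on the remaining rows (B: 3>0, C: 6>3, D: 6>3); eliminate C2.
Player 1's strategy B is strictly dominated by D (C3: 8>7, C4: 9>1, C5: 8>1) and is removed.
For Player 1, D strictly dominates C on the remaining columns (C3: 8>3, C4: 9>4, C5: 8>0); eliminate C.
Column C4 is eliminated: C3 beats it against every remaining row (D: 6>1).
Column C5 is eliminated: C3 beats it against every remaining row (D: 6>5).
Among the remaining strategies, none is strictly dominated by another pure strategy of the same player, so the elimination stops.
Surviving strategies — Player 1: {D}; Player 2: {C3}.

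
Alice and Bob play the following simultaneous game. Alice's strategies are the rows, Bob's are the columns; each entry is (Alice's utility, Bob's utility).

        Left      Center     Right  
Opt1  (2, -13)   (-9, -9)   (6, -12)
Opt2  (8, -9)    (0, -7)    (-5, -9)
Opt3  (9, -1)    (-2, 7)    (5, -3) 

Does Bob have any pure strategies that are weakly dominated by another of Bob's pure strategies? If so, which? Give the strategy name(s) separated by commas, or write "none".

Left, Right

Left is weakly dominated by Center (Opt1: -9>-13, Opt2: -7>-9, Opt3: 7>-1).
Center: no other strategy beats it everywhere (Left at Opt1 (-9>-13); Right at Opt1 (-9>-12)).
Center weakly dominates Right — Opt1: -9>-12, Opt2: -7>-9, Opt3: 7>-3.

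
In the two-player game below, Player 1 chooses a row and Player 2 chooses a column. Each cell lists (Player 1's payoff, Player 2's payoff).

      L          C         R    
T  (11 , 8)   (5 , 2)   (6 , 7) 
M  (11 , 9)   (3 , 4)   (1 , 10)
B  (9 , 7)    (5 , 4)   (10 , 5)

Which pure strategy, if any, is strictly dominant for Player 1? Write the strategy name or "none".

T fails to dominate M at L (11=11).
M fails to dominate T at L (11=11).
B fails to dominate T at L (9<11).
No single strategy dominates all the others.

none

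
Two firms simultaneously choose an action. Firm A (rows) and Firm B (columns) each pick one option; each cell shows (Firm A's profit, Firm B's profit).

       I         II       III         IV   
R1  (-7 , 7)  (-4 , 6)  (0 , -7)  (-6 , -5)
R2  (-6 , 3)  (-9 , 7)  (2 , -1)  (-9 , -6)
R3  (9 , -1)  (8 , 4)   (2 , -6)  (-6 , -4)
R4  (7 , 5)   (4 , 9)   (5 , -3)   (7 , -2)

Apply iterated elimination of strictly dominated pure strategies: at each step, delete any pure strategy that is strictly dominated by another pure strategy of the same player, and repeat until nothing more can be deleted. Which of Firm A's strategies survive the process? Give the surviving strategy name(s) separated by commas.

R3

For Firm A, R4 strictly dominates R1 on the remaining columns (I: 7>-7, II: 4>-4, III: 5>0, IV: 7>-6); eliminate R1.
Row R2 is eliminated: R4 beats it against every remaining column (I: 7>-6, II: 4>-9, III: 5>2, IV: 7>-9).
Column I is eliminated: II beats it against every remaining row (R3: 4>-1, R4: 9>5).
Firm B's strategy III is strictly dominated by II (R3: 4>-6, R4: 9>-3) and is removed.
Column IV is eliminated: II beats it against every remaining row (R3: 4>-4, R4: 9>-2).
For Firm A, R3 strictly dominates R4 on the remaining columns (II: 8>4); eliminate R4.
Among the remaining strategies, none is strictly dominated by another pure strategy of the same player, so the elimination stops.
Surviving strategies — Firm A: {R3}; Firm B: {II}.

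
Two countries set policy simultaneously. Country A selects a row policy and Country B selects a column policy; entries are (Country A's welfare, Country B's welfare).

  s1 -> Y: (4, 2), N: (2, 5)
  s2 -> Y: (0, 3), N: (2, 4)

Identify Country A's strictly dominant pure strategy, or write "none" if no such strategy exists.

none

s1 fails to dominate s2 at N (2=2).
s2 fails to dominate s1 at Y (0<4).
No single strategy dominates all the others.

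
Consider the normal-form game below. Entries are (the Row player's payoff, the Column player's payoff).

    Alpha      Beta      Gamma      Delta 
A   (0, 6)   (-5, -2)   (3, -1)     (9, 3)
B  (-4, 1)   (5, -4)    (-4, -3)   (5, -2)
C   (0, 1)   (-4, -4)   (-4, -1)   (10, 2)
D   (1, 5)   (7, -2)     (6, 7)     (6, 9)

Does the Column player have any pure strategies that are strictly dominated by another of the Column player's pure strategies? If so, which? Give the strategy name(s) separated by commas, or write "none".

Nothing dominates Alpha: Beta at A (6>-2); Gamma at A (6>-1); Delta at A (6>3).
Alpha strictly dominates Beta — A: 6>-2, B: 1>-4, C: 1>-4, D: 5>-2.
Gamma: dominated, since Delta does at least as well everywhere (A: 3>-1, B: -2>-3, C: 2>-1, D: 9>7).
Delta: no other strategy beats it everywhere (Alpha at C (2>1); Beta at A (3>-2); Gamma at A (3>-1)).

Beta, Gamma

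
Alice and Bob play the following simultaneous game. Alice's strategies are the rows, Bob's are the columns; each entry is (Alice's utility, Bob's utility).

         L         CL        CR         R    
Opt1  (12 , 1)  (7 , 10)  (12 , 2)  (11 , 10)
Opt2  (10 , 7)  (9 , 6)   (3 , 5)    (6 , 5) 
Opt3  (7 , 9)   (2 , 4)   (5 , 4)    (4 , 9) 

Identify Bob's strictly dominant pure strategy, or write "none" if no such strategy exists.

none

L fails to dominate CL at Opt1 (1<10).
CL fails to dominate L at Opt2 (6<7).
CR fails to dominate L at Opt2 (5<7).
R fails to dominate L at Opt2 (5<7).
No single strategy dominates all the others.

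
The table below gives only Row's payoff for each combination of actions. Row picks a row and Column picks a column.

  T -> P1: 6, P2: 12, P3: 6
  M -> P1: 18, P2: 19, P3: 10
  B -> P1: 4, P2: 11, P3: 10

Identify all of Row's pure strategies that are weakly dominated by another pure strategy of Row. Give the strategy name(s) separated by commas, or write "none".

M weakly dominates T — P1: 18>6, P2: 19>12, P3: 10>6.
M: no other strategy beats it everywhere (T at P1 (18>6); B at P1 (18>4)).
B is weakly dominated by M (P1: 18>4, P2: 19>11, P3: 10=10).

T, B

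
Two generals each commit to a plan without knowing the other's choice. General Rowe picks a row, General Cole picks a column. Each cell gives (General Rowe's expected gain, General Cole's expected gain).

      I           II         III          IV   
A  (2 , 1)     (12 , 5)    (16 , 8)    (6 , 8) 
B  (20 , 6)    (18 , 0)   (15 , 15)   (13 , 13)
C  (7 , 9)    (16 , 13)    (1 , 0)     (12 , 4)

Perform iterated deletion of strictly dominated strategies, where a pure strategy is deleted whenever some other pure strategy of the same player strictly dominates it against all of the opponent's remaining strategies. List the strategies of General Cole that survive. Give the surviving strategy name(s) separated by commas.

III, IV

Row C is eliminated: B beats it against every remaining column (I: 20>7, II: 18>16, III: 15>1, IV: 13>12).
General Cole's strategy I is strictly dominated by III (A: 8>1, B: 15>6) and is removed.
General Cole's strategy II is strictly dominated by III (A: 8>5, B: 15>0) and is removed.
Among the remaining strategies, none is strictly dominated by another pure strategy of the same player, so the elimination stops.
Surviving strategies — General Rowe: {A, B}; General Cole: {III, IV}.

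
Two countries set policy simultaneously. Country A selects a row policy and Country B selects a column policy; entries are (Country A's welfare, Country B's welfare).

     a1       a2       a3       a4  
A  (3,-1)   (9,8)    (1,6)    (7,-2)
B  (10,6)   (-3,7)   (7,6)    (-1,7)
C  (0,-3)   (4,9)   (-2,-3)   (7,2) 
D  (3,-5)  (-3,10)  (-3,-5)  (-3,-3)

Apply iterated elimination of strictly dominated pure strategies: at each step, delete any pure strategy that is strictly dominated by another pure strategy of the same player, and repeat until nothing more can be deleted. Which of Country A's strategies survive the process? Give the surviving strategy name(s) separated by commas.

A

For Country B, a2 strictly dominates a1 on the remaining rows (A: 8>-1, B: 7>6, C: 9>-3, D: 10>-5); eliminate a1.
For Country A, A strictly dominates D on the remaining columns (a2: 9>-3, a3: 1>-3, a4: 7>-3); eliminate D.
Country B's strategy a3 is strictly dominated by a2 (A: 8>6, B: 7>6, C: 9>-3) and is removed.
For Country A, A strictly dominates B on the remaining columns (a2: 9>-3, a4: 7>-1); eliminate B.
For Country B, a2 strictly dominates a4 on the remaining rows (A: 8>-2, C: 9>2); eliminate a4.
For Country A, A strictly dominates C on the remaining columns (a2: 9>4); eliminate C.
Among the remaining strategies, none is strictly dominated by another pure strategy of the same player, so the elimination stops.
Surviving strategies — Country A: {A}; Country B: {a2}.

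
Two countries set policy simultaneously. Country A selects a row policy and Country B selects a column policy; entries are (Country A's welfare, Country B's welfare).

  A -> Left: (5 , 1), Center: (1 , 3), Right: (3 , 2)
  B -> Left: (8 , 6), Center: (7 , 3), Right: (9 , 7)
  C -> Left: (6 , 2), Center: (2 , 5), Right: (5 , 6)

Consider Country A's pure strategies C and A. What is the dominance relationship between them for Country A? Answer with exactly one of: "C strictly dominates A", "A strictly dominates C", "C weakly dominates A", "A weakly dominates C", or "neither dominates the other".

C strictly dominates A

Compare C to A across each opponent action: Left: 6>5, Center: 2>1, Right: 5>3.
C gives a strictly higher payoff against each opponent action, so C strictly dominates A.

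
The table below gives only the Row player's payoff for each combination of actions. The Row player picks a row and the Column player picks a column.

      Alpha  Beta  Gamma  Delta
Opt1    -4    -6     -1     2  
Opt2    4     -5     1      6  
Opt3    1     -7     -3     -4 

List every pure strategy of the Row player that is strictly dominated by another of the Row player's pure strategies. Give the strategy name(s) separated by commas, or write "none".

Opt1 is strictly dominated by Opt2 (Alpha: 4>-4, Beta: -5>-6, Gamma: 1>-1, Delta: 6>2).
Opt2 is not dominated — it holds its own against Opt1 at Alpha (4>-4); Opt3 at Alpha (4>1).
Opt2 strictly dominates Opt3 — Alpha: 4>1, Beta: -5>-7, Gamma: 1>-3, Delta: 6>-4.

Opt1, Opt3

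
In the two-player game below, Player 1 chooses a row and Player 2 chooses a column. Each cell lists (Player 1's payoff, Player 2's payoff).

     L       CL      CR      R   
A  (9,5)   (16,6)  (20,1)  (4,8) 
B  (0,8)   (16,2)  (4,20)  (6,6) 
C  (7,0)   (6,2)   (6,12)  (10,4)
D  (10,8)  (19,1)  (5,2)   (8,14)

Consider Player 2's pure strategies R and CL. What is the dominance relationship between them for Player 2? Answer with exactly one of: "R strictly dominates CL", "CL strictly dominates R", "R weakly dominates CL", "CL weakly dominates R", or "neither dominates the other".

Compare R to CL across every action of Player 1: A: 8>6, B: 6>2, C: 4>2, D: 14>1.
R gives a strictly higher payoff against every action of Player 1, so R strictly dominates CL.

R strictly dominates CL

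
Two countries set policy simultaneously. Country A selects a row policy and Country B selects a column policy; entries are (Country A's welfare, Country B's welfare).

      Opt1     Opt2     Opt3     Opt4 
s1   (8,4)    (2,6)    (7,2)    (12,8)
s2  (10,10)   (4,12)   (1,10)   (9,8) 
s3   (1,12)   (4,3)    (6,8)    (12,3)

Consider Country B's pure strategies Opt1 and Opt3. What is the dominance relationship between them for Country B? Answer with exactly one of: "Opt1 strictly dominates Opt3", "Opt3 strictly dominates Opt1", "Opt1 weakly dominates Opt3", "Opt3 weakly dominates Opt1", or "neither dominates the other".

Opt1's payoffs vs Opt3's, by Country A's action — s1: 4>2, s2: 10=10, s3: 12>8.
Opt1 is at least as good everywhere and strictly better somewhere (tied only at s2), so Opt1 weakly but not strictly dominates Opt3.

Opt1 weakly dominates Opt3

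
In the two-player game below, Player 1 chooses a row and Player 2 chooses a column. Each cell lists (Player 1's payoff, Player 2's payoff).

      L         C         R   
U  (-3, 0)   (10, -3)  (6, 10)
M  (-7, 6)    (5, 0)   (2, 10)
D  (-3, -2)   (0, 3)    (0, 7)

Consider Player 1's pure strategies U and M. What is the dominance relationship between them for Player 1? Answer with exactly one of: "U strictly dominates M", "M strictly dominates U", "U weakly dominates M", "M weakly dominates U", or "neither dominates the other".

U's payoffs vs M's, by Player 2's action — L: -3>-7, C: 10>5, R: 6>2.
U gives a strictly higher payoff against each choice by Player 2, so U strictly dominates M.

U strictly dominates M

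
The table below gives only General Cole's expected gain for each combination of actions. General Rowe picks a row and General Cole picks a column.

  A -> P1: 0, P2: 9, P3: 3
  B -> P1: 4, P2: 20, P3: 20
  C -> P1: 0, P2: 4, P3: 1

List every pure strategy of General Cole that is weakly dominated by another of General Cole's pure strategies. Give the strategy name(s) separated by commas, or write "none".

P1 is weakly dominated by P2 (A: 9>0, B: 20>4, C: 4>0).
Nothing dominates P2: P1 at A (9>0); P3 at A (9>3).
P2 weakly dominates P3 — A: 9>3, B: 20=20, C: 4>1.

P1, P3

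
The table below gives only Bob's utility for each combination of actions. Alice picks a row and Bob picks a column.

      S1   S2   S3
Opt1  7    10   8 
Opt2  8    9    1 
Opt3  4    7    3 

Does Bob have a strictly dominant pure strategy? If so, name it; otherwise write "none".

S2 vs S1: Opt1: 10>7, Opt2: 9>8, Opt3: 7>4.
S2 vs S3: Opt1: 10>8, Opt2: 9>1, Opt3: 7>3.
S2 strictly beats every other strategy against every opponent action, so it is strictly dominant.

S2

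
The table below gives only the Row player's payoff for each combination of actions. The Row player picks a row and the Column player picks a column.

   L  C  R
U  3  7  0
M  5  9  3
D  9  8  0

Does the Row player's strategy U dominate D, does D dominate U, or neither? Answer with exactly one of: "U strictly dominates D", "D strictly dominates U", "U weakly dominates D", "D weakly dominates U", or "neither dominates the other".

Compare U to D across every action of the Column player: L: 3<9, C: 7<8, R: 0=0.
D is at least as good everywhere and strictly better somewhere (tied at R), so D weakly dominates U.

D weakly dominates U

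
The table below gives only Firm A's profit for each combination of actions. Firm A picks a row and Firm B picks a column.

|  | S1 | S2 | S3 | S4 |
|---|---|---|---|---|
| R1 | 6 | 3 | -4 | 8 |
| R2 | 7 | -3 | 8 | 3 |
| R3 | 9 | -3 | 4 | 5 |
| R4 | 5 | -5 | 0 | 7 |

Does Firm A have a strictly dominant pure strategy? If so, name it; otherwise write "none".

R1 fails to dominate R2 at S1 (6<7).
R2 fails to dominate R1 at S2 (-3<3).
R3 fails to dominate R1 at S2 (-3<3).
R4 fails to dominate R1 at S1 (5<6).
No single strategy dominates all the others.

none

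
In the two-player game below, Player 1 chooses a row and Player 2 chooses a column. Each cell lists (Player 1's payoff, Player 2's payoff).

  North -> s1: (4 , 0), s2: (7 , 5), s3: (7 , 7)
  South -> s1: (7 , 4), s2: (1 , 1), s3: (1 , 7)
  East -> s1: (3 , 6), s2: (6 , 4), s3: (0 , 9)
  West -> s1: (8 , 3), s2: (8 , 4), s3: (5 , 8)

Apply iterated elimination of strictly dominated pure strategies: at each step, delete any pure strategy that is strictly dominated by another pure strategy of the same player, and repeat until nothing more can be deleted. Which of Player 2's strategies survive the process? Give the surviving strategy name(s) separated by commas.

Player 1's strategy South is strictly dominated by West (s1: 8>7, s2: 8>1, s3: 5>1) and is removed.
Player 1's strategy East is strictly dominated by North (s1: 4>3, s2: 7>6, s3: 7>0) and is removed.
For Player 2, s2 strictly dominates s1 on the remaining rows (North: 5>0, West: 4>3); eliminate s1.
Player 2's strategy s2 is strictly dominated by s3 (North: 7>5, West: 8>4) and is removed.
Player 1's strategy West is strictly dominated by North (s3: 7>5) and is removed.
Among the remaining strategies, none is strictly dominated by another pure strategy of the same player, so the elimination stops.
Surviving strategies — Player 1: {North}; Player 2: {s3}.

s3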